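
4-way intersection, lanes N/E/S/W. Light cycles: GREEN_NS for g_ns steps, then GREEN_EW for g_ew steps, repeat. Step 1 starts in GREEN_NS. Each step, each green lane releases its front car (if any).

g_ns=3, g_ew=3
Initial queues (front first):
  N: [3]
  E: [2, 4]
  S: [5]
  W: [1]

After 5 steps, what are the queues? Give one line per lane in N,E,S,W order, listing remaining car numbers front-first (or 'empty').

Step 1 [NS]: N:car3-GO,E:wait,S:car5-GO,W:wait | queues: N=0 E=2 S=0 W=1
Step 2 [NS]: N:empty,E:wait,S:empty,W:wait | queues: N=0 E=2 S=0 W=1
Step 3 [NS]: N:empty,E:wait,S:empty,W:wait | queues: N=0 E=2 S=0 W=1
Step 4 [EW]: N:wait,E:car2-GO,S:wait,W:car1-GO | queues: N=0 E=1 S=0 W=0
Step 5 [EW]: N:wait,E:car4-GO,S:wait,W:empty | queues: N=0 E=0 S=0 W=0

N: empty
E: empty
S: empty
W: empty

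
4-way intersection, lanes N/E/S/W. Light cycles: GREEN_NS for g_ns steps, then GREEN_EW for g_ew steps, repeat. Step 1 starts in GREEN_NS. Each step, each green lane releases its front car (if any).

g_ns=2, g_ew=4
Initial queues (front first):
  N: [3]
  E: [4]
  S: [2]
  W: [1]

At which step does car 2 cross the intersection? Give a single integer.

Step 1 [NS]: N:car3-GO,E:wait,S:car2-GO,W:wait | queues: N=0 E=1 S=0 W=1
Step 2 [NS]: N:empty,E:wait,S:empty,W:wait | queues: N=0 E=1 S=0 W=1
Step 3 [EW]: N:wait,E:car4-GO,S:wait,W:car1-GO | queues: N=0 E=0 S=0 W=0
Car 2 crosses at step 1

1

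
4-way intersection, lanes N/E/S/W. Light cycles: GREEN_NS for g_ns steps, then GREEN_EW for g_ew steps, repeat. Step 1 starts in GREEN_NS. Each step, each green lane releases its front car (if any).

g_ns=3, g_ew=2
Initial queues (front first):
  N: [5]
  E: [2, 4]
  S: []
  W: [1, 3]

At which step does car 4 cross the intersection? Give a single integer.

Step 1 [NS]: N:car5-GO,E:wait,S:empty,W:wait | queues: N=0 E=2 S=0 W=2
Step 2 [NS]: N:empty,E:wait,S:empty,W:wait | queues: N=0 E=2 S=0 W=2
Step 3 [NS]: N:empty,E:wait,S:empty,W:wait | queues: N=0 E=2 S=0 W=2
Step 4 [EW]: N:wait,E:car2-GO,S:wait,W:car1-GO | queues: N=0 E=1 S=0 W=1
Step 5 [EW]: N:wait,E:car4-GO,S:wait,W:car3-GO | queues: N=0 E=0 S=0 W=0
Car 4 crosses at step 5

5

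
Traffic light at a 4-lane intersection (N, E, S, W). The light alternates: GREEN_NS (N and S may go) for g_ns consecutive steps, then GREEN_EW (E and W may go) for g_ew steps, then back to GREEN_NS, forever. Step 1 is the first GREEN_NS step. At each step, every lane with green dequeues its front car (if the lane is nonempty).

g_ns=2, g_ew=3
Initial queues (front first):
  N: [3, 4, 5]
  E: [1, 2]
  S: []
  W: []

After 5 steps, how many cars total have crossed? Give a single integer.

Step 1 [NS]: N:car3-GO,E:wait,S:empty,W:wait | queues: N=2 E=2 S=0 W=0
Step 2 [NS]: N:car4-GO,E:wait,S:empty,W:wait | queues: N=1 E=2 S=0 W=0
Step 3 [EW]: N:wait,E:car1-GO,S:wait,W:empty | queues: N=1 E=1 S=0 W=0
Step 4 [EW]: N:wait,E:car2-GO,S:wait,W:empty | queues: N=1 E=0 S=0 W=0
Step 5 [EW]: N:wait,E:empty,S:wait,W:empty | queues: N=1 E=0 S=0 W=0
Cars crossed by step 5: 4

Answer: 4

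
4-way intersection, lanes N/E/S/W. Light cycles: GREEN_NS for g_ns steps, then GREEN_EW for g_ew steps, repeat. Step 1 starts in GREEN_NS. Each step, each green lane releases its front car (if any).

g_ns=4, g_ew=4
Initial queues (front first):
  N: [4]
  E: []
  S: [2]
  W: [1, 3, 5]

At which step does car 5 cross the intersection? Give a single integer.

Step 1 [NS]: N:car4-GO,E:wait,S:car2-GO,W:wait | queues: N=0 E=0 S=0 W=3
Step 2 [NS]: N:empty,E:wait,S:empty,W:wait | queues: N=0 E=0 S=0 W=3
Step 3 [NS]: N:empty,E:wait,S:empty,W:wait | queues: N=0 E=0 S=0 W=3
Step 4 [NS]: N:empty,E:wait,S:empty,W:wait | queues: N=0 E=0 S=0 W=3
Step 5 [EW]: N:wait,E:empty,S:wait,W:car1-GO | queues: N=0 E=0 S=0 W=2
Step 6 [EW]: N:wait,E:empty,S:wait,W:car3-GO | queues: N=0 E=0 S=0 W=1
Step 7 [EW]: N:wait,E:empty,S:wait,W:car5-GO | queues: N=0 E=0 S=0 W=0
Car 5 crosses at step 7

7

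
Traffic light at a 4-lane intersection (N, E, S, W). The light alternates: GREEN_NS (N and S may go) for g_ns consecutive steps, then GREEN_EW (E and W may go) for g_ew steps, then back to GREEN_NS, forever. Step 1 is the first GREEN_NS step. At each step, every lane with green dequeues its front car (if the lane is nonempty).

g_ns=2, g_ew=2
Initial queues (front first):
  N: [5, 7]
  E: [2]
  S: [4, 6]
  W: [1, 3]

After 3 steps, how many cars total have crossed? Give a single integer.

Answer: 6

Derivation:
Step 1 [NS]: N:car5-GO,E:wait,S:car4-GO,W:wait | queues: N=1 E=1 S=1 W=2
Step 2 [NS]: N:car7-GO,E:wait,S:car6-GO,W:wait | queues: N=0 E=1 S=0 W=2
Step 3 [EW]: N:wait,E:car2-GO,S:wait,W:car1-GO | queues: N=0 E=0 S=0 W=1
Cars crossed by step 3: 6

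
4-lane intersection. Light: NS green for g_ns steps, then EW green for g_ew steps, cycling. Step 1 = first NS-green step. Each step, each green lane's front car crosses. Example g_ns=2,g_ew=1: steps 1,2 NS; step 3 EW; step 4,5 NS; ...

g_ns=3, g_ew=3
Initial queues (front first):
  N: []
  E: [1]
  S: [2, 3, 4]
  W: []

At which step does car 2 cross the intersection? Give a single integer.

Step 1 [NS]: N:empty,E:wait,S:car2-GO,W:wait | queues: N=0 E=1 S=2 W=0
Step 2 [NS]: N:empty,E:wait,S:car3-GO,W:wait | queues: N=0 E=1 S=1 W=0
Step 3 [NS]: N:empty,E:wait,S:car4-GO,W:wait | queues: N=0 E=1 S=0 W=0
Step 4 [EW]: N:wait,E:car1-GO,S:wait,W:empty | queues: N=0 E=0 S=0 W=0
Car 2 crosses at step 1

1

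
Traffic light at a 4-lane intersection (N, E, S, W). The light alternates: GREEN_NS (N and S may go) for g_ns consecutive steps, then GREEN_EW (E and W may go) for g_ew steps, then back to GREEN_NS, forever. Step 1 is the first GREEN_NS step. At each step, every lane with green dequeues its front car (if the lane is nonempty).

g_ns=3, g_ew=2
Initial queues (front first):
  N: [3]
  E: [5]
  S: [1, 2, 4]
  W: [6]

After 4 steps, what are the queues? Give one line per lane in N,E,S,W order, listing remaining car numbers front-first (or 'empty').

Step 1 [NS]: N:car3-GO,E:wait,S:car1-GO,W:wait | queues: N=0 E=1 S=2 W=1
Step 2 [NS]: N:empty,E:wait,S:car2-GO,W:wait | queues: N=0 E=1 S=1 W=1
Step 3 [NS]: N:empty,E:wait,S:car4-GO,W:wait | queues: N=0 E=1 S=0 W=1
Step 4 [EW]: N:wait,E:car5-GO,S:wait,W:car6-GO | queues: N=0 E=0 S=0 W=0

N: empty
E: empty
S: empty
W: empty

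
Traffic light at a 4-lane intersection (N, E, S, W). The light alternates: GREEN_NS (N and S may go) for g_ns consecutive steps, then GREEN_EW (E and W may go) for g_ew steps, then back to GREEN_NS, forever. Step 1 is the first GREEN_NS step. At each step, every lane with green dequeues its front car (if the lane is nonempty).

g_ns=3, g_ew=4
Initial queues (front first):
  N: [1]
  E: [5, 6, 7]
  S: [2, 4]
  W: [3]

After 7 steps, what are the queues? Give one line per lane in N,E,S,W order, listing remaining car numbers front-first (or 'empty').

Step 1 [NS]: N:car1-GO,E:wait,S:car2-GO,W:wait | queues: N=0 E=3 S=1 W=1
Step 2 [NS]: N:empty,E:wait,S:car4-GO,W:wait | queues: N=0 E=3 S=0 W=1
Step 3 [NS]: N:empty,E:wait,S:empty,W:wait | queues: N=0 E=3 S=0 W=1
Step 4 [EW]: N:wait,E:car5-GO,S:wait,W:car3-GO | queues: N=0 E=2 S=0 W=0
Step 5 [EW]: N:wait,E:car6-GO,S:wait,W:empty | queues: N=0 E=1 S=0 W=0
Step 6 [EW]: N:wait,E:car7-GO,S:wait,W:empty | queues: N=0 E=0 S=0 W=0

N: empty
E: empty
S: empty
W: empty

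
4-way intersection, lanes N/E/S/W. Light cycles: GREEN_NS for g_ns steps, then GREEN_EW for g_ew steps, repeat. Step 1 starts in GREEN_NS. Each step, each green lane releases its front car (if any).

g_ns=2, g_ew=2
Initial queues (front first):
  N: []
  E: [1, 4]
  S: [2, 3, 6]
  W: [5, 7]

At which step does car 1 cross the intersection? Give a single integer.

Step 1 [NS]: N:empty,E:wait,S:car2-GO,W:wait | queues: N=0 E=2 S=2 W=2
Step 2 [NS]: N:empty,E:wait,S:car3-GO,W:wait | queues: N=0 E=2 S=1 W=2
Step 3 [EW]: N:wait,E:car1-GO,S:wait,W:car5-GO | queues: N=0 E=1 S=1 W=1
Step 4 [EW]: N:wait,E:car4-GO,S:wait,W:car7-GO | queues: N=0 E=0 S=1 W=0
Step 5 [NS]: N:empty,E:wait,S:car6-GO,W:wait | queues: N=0 E=0 S=0 W=0
Car 1 crosses at step 3

3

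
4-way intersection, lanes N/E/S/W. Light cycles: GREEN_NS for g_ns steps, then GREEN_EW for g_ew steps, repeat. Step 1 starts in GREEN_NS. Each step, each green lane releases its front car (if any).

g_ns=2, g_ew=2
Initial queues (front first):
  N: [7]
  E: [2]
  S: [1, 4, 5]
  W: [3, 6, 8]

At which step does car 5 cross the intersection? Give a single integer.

Step 1 [NS]: N:car7-GO,E:wait,S:car1-GO,W:wait | queues: N=0 E=1 S=2 W=3
Step 2 [NS]: N:empty,E:wait,S:car4-GO,W:wait | queues: N=0 E=1 S=1 W=3
Step 3 [EW]: N:wait,E:car2-GO,S:wait,W:car3-GO | queues: N=0 E=0 S=1 W=2
Step 4 [EW]: N:wait,E:empty,S:wait,W:car6-GO | queues: N=0 E=0 S=1 W=1
Step 5 [NS]: N:empty,E:wait,S:car5-GO,W:wait | queues: N=0 E=0 S=0 W=1
Step 6 [NS]: N:empty,E:wait,S:empty,W:wait | queues: N=0 E=0 S=0 W=1
Step 7 [EW]: N:wait,E:empty,S:wait,W:car8-GO | queues: N=0 E=0 S=0 W=0
Car 5 crosses at step 5

5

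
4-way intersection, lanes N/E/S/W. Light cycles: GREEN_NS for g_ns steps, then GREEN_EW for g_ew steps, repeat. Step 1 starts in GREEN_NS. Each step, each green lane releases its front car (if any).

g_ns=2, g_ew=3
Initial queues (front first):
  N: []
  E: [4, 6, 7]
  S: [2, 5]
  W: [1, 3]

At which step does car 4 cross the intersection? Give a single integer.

Step 1 [NS]: N:empty,E:wait,S:car2-GO,W:wait | queues: N=0 E=3 S=1 W=2
Step 2 [NS]: N:empty,E:wait,S:car5-GO,W:wait | queues: N=0 E=3 S=0 W=2
Step 3 [EW]: N:wait,E:car4-GO,S:wait,W:car1-GO | queues: N=0 E=2 S=0 W=1
Step 4 [EW]: N:wait,E:car6-GO,S:wait,W:car3-GO | queues: N=0 E=1 S=0 W=0
Step 5 [EW]: N:wait,E:car7-GO,S:wait,W:empty | queues: N=0 E=0 S=0 W=0
Car 4 crosses at step 3

3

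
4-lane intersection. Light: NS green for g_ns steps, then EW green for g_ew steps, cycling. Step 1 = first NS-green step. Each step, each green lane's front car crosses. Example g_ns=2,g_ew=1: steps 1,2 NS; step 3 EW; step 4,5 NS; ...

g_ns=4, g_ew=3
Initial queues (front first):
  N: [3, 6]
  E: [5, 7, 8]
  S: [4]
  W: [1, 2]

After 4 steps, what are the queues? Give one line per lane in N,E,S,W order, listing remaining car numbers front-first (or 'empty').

Step 1 [NS]: N:car3-GO,E:wait,S:car4-GO,W:wait | queues: N=1 E=3 S=0 W=2
Step 2 [NS]: N:car6-GO,E:wait,S:empty,W:wait | queues: N=0 E=3 S=0 W=2
Step 3 [NS]: N:empty,E:wait,S:empty,W:wait | queues: N=0 E=3 S=0 W=2
Step 4 [NS]: N:empty,E:wait,S:empty,W:wait | queues: N=0 E=3 S=0 W=2

N: empty
E: 5 7 8
S: empty
W: 1 2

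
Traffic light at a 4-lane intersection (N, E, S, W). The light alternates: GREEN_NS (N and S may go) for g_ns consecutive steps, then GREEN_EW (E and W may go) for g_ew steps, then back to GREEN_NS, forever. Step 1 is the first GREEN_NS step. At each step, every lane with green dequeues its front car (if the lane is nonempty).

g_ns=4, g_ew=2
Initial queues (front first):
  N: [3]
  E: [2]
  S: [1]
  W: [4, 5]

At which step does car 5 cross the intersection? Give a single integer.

Step 1 [NS]: N:car3-GO,E:wait,S:car1-GO,W:wait | queues: N=0 E=1 S=0 W=2
Step 2 [NS]: N:empty,E:wait,S:empty,W:wait | queues: N=0 E=1 S=0 W=2
Step 3 [NS]: N:empty,E:wait,S:empty,W:wait | queues: N=0 E=1 S=0 W=2
Step 4 [NS]: N:empty,E:wait,S:empty,W:wait | queues: N=0 E=1 S=0 W=2
Step 5 [EW]: N:wait,E:car2-GO,S:wait,W:car4-GO | queues: N=0 E=0 S=0 W=1
Step 6 [EW]: N:wait,E:empty,S:wait,W:car5-GO | queues: N=0 E=0 S=0 W=0
Car 5 crosses at step 6

6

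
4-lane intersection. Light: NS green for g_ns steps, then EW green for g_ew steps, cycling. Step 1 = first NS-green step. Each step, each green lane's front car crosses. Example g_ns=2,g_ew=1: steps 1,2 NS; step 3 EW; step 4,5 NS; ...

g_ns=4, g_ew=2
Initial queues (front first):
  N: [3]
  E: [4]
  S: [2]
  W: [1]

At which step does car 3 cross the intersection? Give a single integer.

Step 1 [NS]: N:car3-GO,E:wait,S:car2-GO,W:wait | queues: N=0 E=1 S=0 W=1
Step 2 [NS]: N:empty,E:wait,S:empty,W:wait | queues: N=0 E=1 S=0 W=1
Step 3 [NS]: N:empty,E:wait,S:empty,W:wait | queues: N=0 E=1 S=0 W=1
Step 4 [NS]: N:empty,E:wait,S:empty,W:wait | queues: N=0 E=1 S=0 W=1
Step 5 [EW]: N:wait,E:car4-GO,S:wait,W:car1-GO | queues: N=0 E=0 S=0 W=0
Car 3 crosses at step 1

1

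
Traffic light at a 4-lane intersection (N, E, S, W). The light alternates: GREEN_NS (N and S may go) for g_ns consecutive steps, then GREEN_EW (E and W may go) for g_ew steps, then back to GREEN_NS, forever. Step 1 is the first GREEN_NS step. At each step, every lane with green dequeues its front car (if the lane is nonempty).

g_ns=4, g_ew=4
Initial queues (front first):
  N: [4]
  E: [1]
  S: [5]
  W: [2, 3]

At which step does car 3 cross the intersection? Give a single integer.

Step 1 [NS]: N:car4-GO,E:wait,S:car5-GO,W:wait | queues: N=0 E=1 S=0 W=2
Step 2 [NS]: N:empty,E:wait,S:empty,W:wait | queues: N=0 E=1 S=0 W=2
Step 3 [NS]: N:empty,E:wait,S:empty,W:wait | queues: N=0 E=1 S=0 W=2
Step 4 [NS]: N:empty,E:wait,S:empty,W:wait | queues: N=0 E=1 S=0 W=2
Step 5 [EW]: N:wait,E:car1-GO,S:wait,W:car2-GO | queues: N=0 E=0 S=0 W=1
Step 6 [EW]: N:wait,E:empty,S:wait,W:car3-GO | queues: N=0 E=0 S=0 W=0
Car 3 crosses at step 6

6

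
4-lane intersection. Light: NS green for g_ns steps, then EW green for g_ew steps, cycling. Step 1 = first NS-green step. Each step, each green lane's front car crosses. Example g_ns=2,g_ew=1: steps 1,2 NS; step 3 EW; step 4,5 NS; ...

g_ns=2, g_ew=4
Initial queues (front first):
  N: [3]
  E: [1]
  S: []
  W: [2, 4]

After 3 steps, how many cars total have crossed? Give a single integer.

Answer: 3

Derivation:
Step 1 [NS]: N:car3-GO,E:wait,S:empty,W:wait | queues: N=0 E=1 S=0 W=2
Step 2 [NS]: N:empty,E:wait,S:empty,W:wait | queues: N=0 E=1 S=0 W=2
Step 3 [EW]: N:wait,E:car1-GO,S:wait,W:car2-GO | queues: N=0 E=0 S=0 W=1
Cars crossed by step 3: 3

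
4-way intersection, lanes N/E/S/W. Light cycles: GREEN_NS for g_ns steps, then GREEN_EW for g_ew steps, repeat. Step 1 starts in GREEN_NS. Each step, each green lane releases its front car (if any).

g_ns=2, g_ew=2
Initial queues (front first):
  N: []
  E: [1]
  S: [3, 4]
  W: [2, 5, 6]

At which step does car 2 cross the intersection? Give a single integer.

Step 1 [NS]: N:empty,E:wait,S:car3-GO,W:wait | queues: N=0 E=1 S=1 W=3
Step 2 [NS]: N:empty,E:wait,S:car4-GO,W:wait | queues: N=0 E=1 S=0 W=3
Step 3 [EW]: N:wait,E:car1-GO,S:wait,W:car2-GO | queues: N=0 E=0 S=0 W=2
Step 4 [EW]: N:wait,E:empty,S:wait,W:car5-GO | queues: N=0 E=0 S=0 W=1
Step 5 [NS]: N:empty,E:wait,S:empty,W:wait | queues: N=0 E=0 S=0 W=1
Step 6 [NS]: N:empty,E:wait,S:empty,W:wait | queues: N=0 E=0 S=0 W=1
Step 7 [EW]: N:wait,E:empty,S:wait,W:car6-GO | queues: N=0 E=0 S=0 W=0
Car 2 crosses at step 3

3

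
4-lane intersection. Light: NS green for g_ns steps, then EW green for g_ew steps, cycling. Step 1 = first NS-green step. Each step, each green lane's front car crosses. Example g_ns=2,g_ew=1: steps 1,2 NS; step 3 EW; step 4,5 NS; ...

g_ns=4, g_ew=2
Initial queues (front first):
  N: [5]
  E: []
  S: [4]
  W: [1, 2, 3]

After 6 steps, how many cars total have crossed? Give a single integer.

Step 1 [NS]: N:car5-GO,E:wait,S:car4-GO,W:wait | queues: N=0 E=0 S=0 W=3
Step 2 [NS]: N:empty,E:wait,S:empty,W:wait | queues: N=0 E=0 S=0 W=3
Step 3 [NS]: N:empty,E:wait,S:empty,W:wait | queues: N=0 E=0 S=0 W=3
Step 4 [NS]: N:empty,E:wait,S:empty,W:wait | queues: N=0 E=0 S=0 W=3
Step 5 [EW]: N:wait,E:empty,S:wait,W:car1-GO | queues: N=0 E=0 S=0 W=2
Step 6 [EW]: N:wait,E:empty,S:wait,W:car2-GO | queues: N=0 E=0 S=0 W=1
Cars crossed by step 6: 4

Answer: 4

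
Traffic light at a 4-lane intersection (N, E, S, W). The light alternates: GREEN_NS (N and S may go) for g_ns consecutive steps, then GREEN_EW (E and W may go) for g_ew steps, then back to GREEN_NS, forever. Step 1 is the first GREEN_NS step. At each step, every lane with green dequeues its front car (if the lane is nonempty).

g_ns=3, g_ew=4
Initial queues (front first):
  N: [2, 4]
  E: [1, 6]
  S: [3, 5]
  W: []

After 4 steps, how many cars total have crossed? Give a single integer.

Step 1 [NS]: N:car2-GO,E:wait,S:car3-GO,W:wait | queues: N=1 E=2 S=1 W=0
Step 2 [NS]: N:car4-GO,E:wait,S:car5-GO,W:wait | queues: N=0 E=2 S=0 W=0
Step 3 [NS]: N:empty,E:wait,S:empty,W:wait | queues: N=0 E=2 S=0 W=0
Step 4 [EW]: N:wait,E:car1-GO,S:wait,W:empty | queues: N=0 E=1 S=0 W=0
Cars crossed by step 4: 5

Answer: 5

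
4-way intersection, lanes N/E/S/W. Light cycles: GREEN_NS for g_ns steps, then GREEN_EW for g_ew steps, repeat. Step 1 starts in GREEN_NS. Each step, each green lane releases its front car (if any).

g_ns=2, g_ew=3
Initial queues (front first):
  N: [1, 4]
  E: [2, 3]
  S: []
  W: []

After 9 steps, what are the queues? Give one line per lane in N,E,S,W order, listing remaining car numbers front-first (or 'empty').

Step 1 [NS]: N:car1-GO,E:wait,S:empty,W:wait | queues: N=1 E=2 S=0 W=0
Step 2 [NS]: N:car4-GO,E:wait,S:empty,W:wait | queues: N=0 E=2 S=0 W=0
Step 3 [EW]: N:wait,E:car2-GO,S:wait,W:empty | queues: N=0 E=1 S=0 W=0
Step 4 [EW]: N:wait,E:car3-GO,S:wait,W:empty | queues: N=0 E=0 S=0 W=0

N: empty
E: empty
S: empty
W: empty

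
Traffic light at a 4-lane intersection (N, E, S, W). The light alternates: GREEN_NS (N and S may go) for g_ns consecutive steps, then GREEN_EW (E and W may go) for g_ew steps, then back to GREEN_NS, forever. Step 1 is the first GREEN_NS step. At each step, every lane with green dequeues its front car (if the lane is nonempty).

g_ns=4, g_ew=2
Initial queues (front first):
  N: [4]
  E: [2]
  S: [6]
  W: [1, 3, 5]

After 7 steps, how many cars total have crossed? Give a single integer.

Answer: 5

Derivation:
Step 1 [NS]: N:car4-GO,E:wait,S:car6-GO,W:wait | queues: N=0 E=1 S=0 W=3
Step 2 [NS]: N:empty,E:wait,S:empty,W:wait | queues: N=0 E=1 S=0 W=3
Step 3 [NS]: N:empty,E:wait,S:empty,W:wait | queues: N=0 E=1 S=0 W=3
Step 4 [NS]: N:empty,E:wait,S:empty,W:wait | queues: N=0 E=1 S=0 W=3
Step 5 [EW]: N:wait,E:car2-GO,S:wait,W:car1-GO | queues: N=0 E=0 S=0 W=2
Step 6 [EW]: N:wait,E:empty,S:wait,W:car3-GO | queues: N=0 E=0 S=0 W=1
Step 7 [NS]: N:empty,E:wait,S:empty,W:wait | queues: N=0 E=0 S=0 W=1
Cars crossed by step 7: 5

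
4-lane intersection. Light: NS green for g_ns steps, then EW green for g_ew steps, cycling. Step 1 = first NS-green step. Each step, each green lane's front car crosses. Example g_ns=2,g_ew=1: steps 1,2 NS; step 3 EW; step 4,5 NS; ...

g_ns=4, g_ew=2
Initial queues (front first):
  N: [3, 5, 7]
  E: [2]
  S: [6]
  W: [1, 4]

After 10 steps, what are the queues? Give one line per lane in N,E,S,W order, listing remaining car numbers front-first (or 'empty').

Step 1 [NS]: N:car3-GO,E:wait,S:car6-GO,W:wait | queues: N=2 E=1 S=0 W=2
Step 2 [NS]: N:car5-GO,E:wait,S:empty,W:wait | queues: N=1 E=1 S=0 W=2
Step 3 [NS]: N:car7-GO,E:wait,S:empty,W:wait | queues: N=0 E=1 S=0 W=2
Step 4 [NS]: N:empty,E:wait,S:empty,W:wait | queues: N=0 E=1 S=0 W=2
Step 5 [EW]: N:wait,E:car2-GO,S:wait,W:car1-GO | queues: N=0 E=0 S=0 W=1
Step 6 [EW]: N:wait,E:empty,S:wait,W:car4-GO | queues: N=0 E=0 S=0 W=0

N: empty
E: empty
S: empty
W: empty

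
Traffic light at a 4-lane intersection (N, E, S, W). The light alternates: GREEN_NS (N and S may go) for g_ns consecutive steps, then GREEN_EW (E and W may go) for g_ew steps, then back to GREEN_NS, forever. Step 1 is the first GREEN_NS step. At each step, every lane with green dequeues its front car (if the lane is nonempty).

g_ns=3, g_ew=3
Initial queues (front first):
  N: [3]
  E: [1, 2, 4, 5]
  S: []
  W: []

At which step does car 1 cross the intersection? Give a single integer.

Step 1 [NS]: N:car3-GO,E:wait,S:empty,W:wait | queues: N=0 E=4 S=0 W=0
Step 2 [NS]: N:empty,E:wait,S:empty,W:wait | queues: N=0 E=4 S=0 W=0
Step 3 [NS]: N:empty,E:wait,S:empty,W:wait | queues: N=0 E=4 S=0 W=0
Step 4 [EW]: N:wait,E:car1-GO,S:wait,W:empty | queues: N=0 E=3 S=0 W=0
Step 5 [EW]: N:wait,E:car2-GO,S:wait,W:empty | queues: N=0 E=2 S=0 W=0
Step 6 [EW]: N:wait,E:car4-GO,S:wait,W:empty | queues: N=0 E=1 S=0 W=0
Step 7 [NS]: N:empty,E:wait,S:empty,W:wait | queues: N=0 E=1 S=0 W=0
Step 8 [NS]: N:empty,E:wait,S:empty,W:wait | queues: N=0 E=1 S=0 W=0
Step 9 [NS]: N:empty,E:wait,S:empty,W:wait | queues: N=0 E=1 S=0 W=0
Step 10 [EW]: N:wait,E:car5-GO,S:wait,W:empty | queues: N=0 E=0 S=0 W=0
Car 1 crosses at step 4

4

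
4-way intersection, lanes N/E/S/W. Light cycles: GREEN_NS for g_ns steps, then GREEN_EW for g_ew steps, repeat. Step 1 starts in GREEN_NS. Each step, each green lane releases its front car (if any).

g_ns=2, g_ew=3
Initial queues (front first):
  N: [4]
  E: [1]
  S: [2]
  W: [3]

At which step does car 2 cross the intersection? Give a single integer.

Step 1 [NS]: N:car4-GO,E:wait,S:car2-GO,W:wait | queues: N=0 E=1 S=0 W=1
Step 2 [NS]: N:empty,E:wait,S:empty,W:wait | queues: N=0 E=1 S=0 W=1
Step 3 [EW]: N:wait,E:car1-GO,S:wait,W:car3-GO | queues: N=0 E=0 S=0 W=0
Car 2 crosses at step 1

1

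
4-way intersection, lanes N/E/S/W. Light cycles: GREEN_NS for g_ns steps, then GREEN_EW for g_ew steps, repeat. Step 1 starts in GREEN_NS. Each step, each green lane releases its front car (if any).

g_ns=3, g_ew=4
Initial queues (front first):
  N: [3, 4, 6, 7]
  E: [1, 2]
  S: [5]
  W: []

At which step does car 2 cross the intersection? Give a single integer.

Step 1 [NS]: N:car3-GO,E:wait,S:car5-GO,W:wait | queues: N=3 E=2 S=0 W=0
Step 2 [NS]: N:car4-GO,E:wait,S:empty,W:wait | queues: N=2 E=2 S=0 W=0
Step 3 [NS]: N:car6-GO,E:wait,S:empty,W:wait | queues: N=1 E=2 S=0 W=0
Step 4 [EW]: N:wait,E:car1-GO,S:wait,W:empty | queues: N=1 E=1 S=0 W=0
Step 5 [EW]: N:wait,E:car2-GO,S:wait,W:empty | queues: N=1 E=0 S=0 W=0
Step 6 [EW]: N:wait,E:empty,S:wait,W:empty | queues: N=1 E=0 S=0 W=0
Step 7 [EW]: N:wait,E:empty,S:wait,W:empty | queues: N=1 E=0 S=0 W=0
Step 8 [NS]: N:car7-GO,E:wait,S:empty,W:wait | queues: N=0 E=0 S=0 W=0
Car 2 crosses at step 5

5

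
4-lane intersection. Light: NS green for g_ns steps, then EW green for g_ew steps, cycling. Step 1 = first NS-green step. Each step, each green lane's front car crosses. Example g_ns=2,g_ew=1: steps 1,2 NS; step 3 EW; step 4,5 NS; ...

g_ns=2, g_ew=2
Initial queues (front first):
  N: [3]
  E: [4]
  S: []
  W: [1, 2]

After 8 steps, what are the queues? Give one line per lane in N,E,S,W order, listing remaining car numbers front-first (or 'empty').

Step 1 [NS]: N:car3-GO,E:wait,S:empty,W:wait | queues: N=0 E=1 S=0 W=2
Step 2 [NS]: N:empty,E:wait,S:empty,W:wait | queues: N=0 E=1 S=0 W=2
Step 3 [EW]: N:wait,E:car4-GO,S:wait,W:car1-GO | queues: N=0 E=0 S=0 W=1
Step 4 [EW]: N:wait,E:empty,S:wait,W:car2-GO | queues: N=0 E=0 S=0 W=0

N: empty
E: empty
S: empty
W: empty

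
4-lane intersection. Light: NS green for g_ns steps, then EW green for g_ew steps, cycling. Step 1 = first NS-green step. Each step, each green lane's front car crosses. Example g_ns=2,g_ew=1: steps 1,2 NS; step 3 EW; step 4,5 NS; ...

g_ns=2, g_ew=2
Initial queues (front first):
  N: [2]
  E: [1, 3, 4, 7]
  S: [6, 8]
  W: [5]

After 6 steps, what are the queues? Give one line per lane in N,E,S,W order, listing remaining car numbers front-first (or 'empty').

Step 1 [NS]: N:car2-GO,E:wait,S:car6-GO,W:wait | queues: N=0 E=4 S=1 W=1
Step 2 [NS]: N:empty,E:wait,S:car8-GO,W:wait | queues: N=0 E=4 S=0 W=1
Step 3 [EW]: N:wait,E:car1-GO,S:wait,W:car5-GO | queues: N=0 E=3 S=0 W=0
Step 4 [EW]: N:wait,E:car3-GO,S:wait,W:empty | queues: N=0 E=2 S=0 W=0
Step 5 [NS]: N:empty,E:wait,S:empty,W:wait | queues: N=0 E=2 S=0 W=0
Step 6 [NS]: N:empty,E:wait,S:empty,W:wait | queues: N=0 E=2 S=0 W=0

N: empty
E: 4 7
S: empty
W: empty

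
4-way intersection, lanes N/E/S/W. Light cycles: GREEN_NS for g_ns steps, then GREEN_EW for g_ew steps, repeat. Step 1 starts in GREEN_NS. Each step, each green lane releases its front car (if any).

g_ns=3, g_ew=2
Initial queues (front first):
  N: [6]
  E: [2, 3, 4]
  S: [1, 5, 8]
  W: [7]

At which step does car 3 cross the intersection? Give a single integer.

Step 1 [NS]: N:car6-GO,E:wait,S:car1-GO,W:wait | queues: N=0 E=3 S=2 W=1
Step 2 [NS]: N:empty,E:wait,S:car5-GO,W:wait | queues: N=0 E=3 S=1 W=1
Step 3 [NS]: N:empty,E:wait,S:car8-GO,W:wait | queues: N=0 E=3 S=0 W=1
Step 4 [EW]: N:wait,E:car2-GO,S:wait,W:car7-GO | queues: N=0 E=2 S=0 W=0
Step 5 [EW]: N:wait,E:car3-GO,S:wait,W:empty | queues: N=0 E=1 S=0 W=0
Step 6 [NS]: N:empty,E:wait,S:empty,W:wait | queues: N=0 E=1 S=0 W=0
Step 7 [NS]: N:empty,E:wait,S:empty,W:wait | queues: N=0 E=1 S=0 W=0
Step 8 [NS]: N:empty,E:wait,S:empty,W:wait | queues: N=0 E=1 S=0 W=0
Step 9 [EW]: N:wait,E:car4-GO,S:wait,W:empty | queues: N=0 E=0 S=0 W=0
Car 3 crosses at step 5

5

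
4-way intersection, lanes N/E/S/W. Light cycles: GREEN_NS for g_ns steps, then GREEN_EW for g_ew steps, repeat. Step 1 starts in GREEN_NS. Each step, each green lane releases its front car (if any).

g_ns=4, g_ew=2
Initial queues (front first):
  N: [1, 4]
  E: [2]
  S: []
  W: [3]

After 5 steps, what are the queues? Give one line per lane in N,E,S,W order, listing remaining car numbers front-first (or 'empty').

Step 1 [NS]: N:car1-GO,E:wait,S:empty,W:wait | queues: N=1 E=1 S=0 W=1
Step 2 [NS]: N:car4-GO,E:wait,S:empty,W:wait | queues: N=0 E=1 S=0 W=1
Step 3 [NS]: N:empty,E:wait,S:empty,W:wait | queues: N=0 E=1 S=0 W=1
Step 4 [NS]: N:empty,E:wait,S:empty,W:wait | queues: N=0 E=1 S=0 W=1
Step 5 [EW]: N:wait,E:car2-GO,S:wait,W:car3-GO | queues: N=0 E=0 S=0 W=0

N: empty
E: empty
S: empty
W: empty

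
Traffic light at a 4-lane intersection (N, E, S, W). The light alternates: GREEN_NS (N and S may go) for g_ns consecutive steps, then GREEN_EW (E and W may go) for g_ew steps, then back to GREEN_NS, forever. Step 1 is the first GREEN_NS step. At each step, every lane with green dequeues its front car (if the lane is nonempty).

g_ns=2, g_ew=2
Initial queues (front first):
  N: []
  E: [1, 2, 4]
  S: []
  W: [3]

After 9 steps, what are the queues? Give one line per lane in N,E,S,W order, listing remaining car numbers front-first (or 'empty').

Step 1 [NS]: N:empty,E:wait,S:empty,W:wait | queues: N=0 E=3 S=0 W=1
Step 2 [NS]: N:empty,E:wait,S:empty,W:wait | queues: N=0 E=3 S=0 W=1
Step 3 [EW]: N:wait,E:car1-GO,S:wait,W:car3-GO | queues: N=0 E=2 S=0 W=0
Step 4 [EW]: N:wait,E:car2-GO,S:wait,W:empty | queues: N=0 E=1 S=0 W=0
Step 5 [NS]: N:empty,E:wait,S:empty,W:wait | queues: N=0 E=1 S=0 W=0
Step 6 [NS]: N:empty,E:wait,S:empty,W:wait | queues: N=0 E=1 S=0 W=0
Step 7 [EW]: N:wait,E:car4-GO,S:wait,W:empty | queues: N=0 E=0 S=0 W=0

N: empty
E: empty
S: empty
W: empty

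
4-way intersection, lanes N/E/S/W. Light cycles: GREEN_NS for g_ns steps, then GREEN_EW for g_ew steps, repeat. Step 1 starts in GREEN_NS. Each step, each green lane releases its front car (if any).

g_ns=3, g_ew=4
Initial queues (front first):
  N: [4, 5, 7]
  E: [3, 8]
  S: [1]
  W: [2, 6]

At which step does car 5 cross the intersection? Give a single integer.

Step 1 [NS]: N:car4-GO,E:wait,S:car1-GO,W:wait | queues: N=2 E=2 S=0 W=2
Step 2 [NS]: N:car5-GO,E:wait,S:empty,W:wait | queues: N=1 E=2 S=0 W=2
Step 3 [NS]: N:car7-GO,E:wait,S:empty,W:wait | queues: N=0 E=2 S=0 W=2
Step 4 [EW]: N:wait,E:car3-GO,S:wait,W:car2-GO | queues: N=0 E=1 S=0 W=1
Step 5 [EW]: N:wait,E:car8-GO,S:wait,W:car6-GO | queues: N=0 E=0 S=0 W=0
Car 5 crosses at step 2

2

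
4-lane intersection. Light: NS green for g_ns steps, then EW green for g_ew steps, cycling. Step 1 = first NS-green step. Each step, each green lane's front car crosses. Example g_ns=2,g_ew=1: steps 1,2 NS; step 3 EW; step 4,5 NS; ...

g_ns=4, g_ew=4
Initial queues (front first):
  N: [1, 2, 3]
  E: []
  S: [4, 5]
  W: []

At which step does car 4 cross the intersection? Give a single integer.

Step 1 [NS]: N:car1-GO,E:wait,S:car4-GO,W:wait | queues: N=2 E=0 S=1 W=0
Step 2 [NS]: N:car2-GO,E:wait,S:car5-GO,W:wait | queues: N=1 E=0 S=0 W=0
Step 3 [NS]: N:car3-GO,E:wait,S:empty,W:wait | queues: N=0 E=0 S=0 W=0
Car 4 crosses at step 1

1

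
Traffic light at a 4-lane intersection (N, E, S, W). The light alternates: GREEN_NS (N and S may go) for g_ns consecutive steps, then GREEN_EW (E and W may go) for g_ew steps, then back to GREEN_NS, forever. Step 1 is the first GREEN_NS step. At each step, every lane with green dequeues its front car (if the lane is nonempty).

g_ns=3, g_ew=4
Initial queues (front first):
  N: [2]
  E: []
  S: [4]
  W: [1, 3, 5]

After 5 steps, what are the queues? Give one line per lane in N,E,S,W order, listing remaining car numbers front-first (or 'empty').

Step 1 [NS]: N:car2-GO,E:wait,S:car4-GO,W:wait | queues: N=0 E=0 S=0 W=3
Step 2 [NS]: N:empty,E:wait,S:empty,W:wait | queues: N=0 E=0 S=0 W=3
Step 3 [NS]: N:empty,E:wait,S:empty,W:wait | queues: N=0 E=0 S=0 W=3
Step 4 [EW]: N:wait,E:empty,S:wait,W:car1-GO | queues: N=0 E=0 S=0 W=2
Step 5 [EW]: N:wait,E:empty,S:wait,W:car3-GO | queues: N=0 E=0 S=0 W=1

N: empty
E: empty
S: empty
W: 5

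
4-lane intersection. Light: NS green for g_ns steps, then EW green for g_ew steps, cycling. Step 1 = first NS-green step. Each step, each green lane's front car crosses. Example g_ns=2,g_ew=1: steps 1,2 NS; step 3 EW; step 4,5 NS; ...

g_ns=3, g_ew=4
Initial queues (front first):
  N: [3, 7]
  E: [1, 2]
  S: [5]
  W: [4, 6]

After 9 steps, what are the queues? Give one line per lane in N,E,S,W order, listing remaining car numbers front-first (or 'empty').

Step 1 [NS]: N:car3-GO,E:wait,S:car5-GO,W:wait | queues: N=1 E=2 S=0 W=2
Step 2 [NS]: N:car7-GO,E:wait,S:empty,W:wait | queues: N=0 E=2 S=0 W=2
Step 3 [NS]: N:empty,E:wait,S:empty,W:wait | queues: N=0 E=2 S=0 W=2
Step 4 [EW]: N:wait,E:car1-GO,S:wait,W:car4-GO | queues: N=0 E=1 S=0 W=1
Step 5 [EW]: N:wait,E:car2-GO,S:wait,W:car6-GO | queues: N=0 E=0 S=0 W=0

N: empty
E: empty
S: empty
W: empty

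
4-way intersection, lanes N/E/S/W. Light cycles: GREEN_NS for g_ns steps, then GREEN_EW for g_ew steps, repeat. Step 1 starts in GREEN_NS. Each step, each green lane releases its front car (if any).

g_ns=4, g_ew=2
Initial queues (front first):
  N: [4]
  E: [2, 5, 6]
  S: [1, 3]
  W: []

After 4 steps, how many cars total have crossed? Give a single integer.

Answer: 3

Derivation:
Step 1 [NS]: N:car4-GO,E:wait,S:car1-GO,W:wait | queues: N=0 E=3 S=1 W=0
Step 2 [NS]: N:empty,E:wait,S:car3-GO,W:wait | queues: N=0 E=3 S=0 W=0
Step 3 [NS]: N:empty,E:wait,S:empty,W:wait | queues: N=0 E=3 S=0 W=0
Step 4 [NS]: N:empty,E:wait,S:empty,W:wait | queues: N=0 E=3 S=0 W=0
Cars crossed by step 4: 3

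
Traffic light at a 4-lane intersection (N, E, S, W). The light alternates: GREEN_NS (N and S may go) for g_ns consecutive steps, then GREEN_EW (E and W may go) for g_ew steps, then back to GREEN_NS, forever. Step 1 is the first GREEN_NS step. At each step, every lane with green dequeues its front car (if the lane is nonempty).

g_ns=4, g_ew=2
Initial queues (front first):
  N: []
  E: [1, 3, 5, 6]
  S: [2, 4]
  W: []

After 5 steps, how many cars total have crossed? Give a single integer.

Step 1 [NS]: N:empty,E:wait,S:car2-GO,W:wait | queues: N=0 E=4 S=1 W=0
Step 2 [NS]: N:empty,E:wait,S:car4-GO,W:wait | queues: N=0 E=4 S=0 W=0
Step 3 [NS]: N:empty,E:wait,S:empty,W:wait | queues: N=0 E=4 S=0 W=0
Step 4 [NS]: N:empty,E:wait,S:empty,W:wait | queues: N=0 E=4 S=0 W=0
Step 5 [EW]: N:wait,E:car1-GO,S:wait,W:empty | queues: N=0 E=3 S=0 W=0
Cars crossed by step 5: 3

Answer: 3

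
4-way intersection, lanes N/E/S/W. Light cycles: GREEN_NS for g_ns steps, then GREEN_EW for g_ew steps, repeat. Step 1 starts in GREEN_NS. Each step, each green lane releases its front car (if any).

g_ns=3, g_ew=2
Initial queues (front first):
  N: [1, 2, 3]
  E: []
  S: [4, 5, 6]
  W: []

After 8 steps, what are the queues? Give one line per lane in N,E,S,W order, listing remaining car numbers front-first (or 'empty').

Step 1 [NS]: N:car1-GO,E:wait,S:car4-GO,W:wait | queues: N=2 E=0 S=2 W=0
Step 2 [NS]: N:car2-GO,E:wait,S:car5-GO,W:wait | queues: N=1 E=0 S=1 W=0
Step 3 [NS]: N:car3-GO,E:wait,S:car6-GO,W:wait | queues: N=0 E=0 S=0 W=0

N: empty
E: empty
S: empty
W: empty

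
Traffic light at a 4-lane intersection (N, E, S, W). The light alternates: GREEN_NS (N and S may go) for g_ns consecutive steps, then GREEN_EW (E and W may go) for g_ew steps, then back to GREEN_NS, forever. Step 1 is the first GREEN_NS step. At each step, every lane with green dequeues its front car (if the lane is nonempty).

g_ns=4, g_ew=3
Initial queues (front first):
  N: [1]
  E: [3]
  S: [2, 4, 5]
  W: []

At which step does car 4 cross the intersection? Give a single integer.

Step 1 [NS]: N:car1-GO,E:wait,S:car2-GO,W:wait | queues: N=0 E=1 S=2 W=0
Step 2 [NS]: N:empty,E:wait,S:car4-GO,W:wait | queues: N=0 E=1 S=1 W=0
Step 3 [NS]: N:empty,E:wait,S:car5-GO,W:wait | queues: N=0 E=1 S=0 W=0
Step 4 [NS]: N:empty,E:wait,S:empty,W:wait | queues: N=0 E=1 S=0 W=0
Step 5 [EW]: N:wait,E:car3-GO,S:wait,W:empty | queues: N=0 E=0 S=0 W=0
Car 4 crosses at step 2

2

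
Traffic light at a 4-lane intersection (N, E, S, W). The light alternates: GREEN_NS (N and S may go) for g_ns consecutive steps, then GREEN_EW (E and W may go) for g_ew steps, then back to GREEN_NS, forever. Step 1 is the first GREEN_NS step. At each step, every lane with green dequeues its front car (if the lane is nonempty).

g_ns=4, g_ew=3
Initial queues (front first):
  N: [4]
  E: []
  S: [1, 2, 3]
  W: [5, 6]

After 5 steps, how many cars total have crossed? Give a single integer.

Step 1 [NS]: N:car4-GO,E:wait,S:car1-GO,W:wait | queues: N=0 E=0 S=2 W=2
Step 2 [NS]: N:empty,E:wait,S:car2-GO,W:wait | queues: N=0 E=0 S=1 W=2
Step 3 [NS]: N:empty,E:wait,S:car3-GO,W:wait | queues: N=0 E=0 S=0 W=2
Step 4 [NS]: N:empty,E:wait,S:empty,W:wait | queues: N=0 E=0 S=0 W=2
Step 5 [EW]: N:wait,E:empty,S:wait,W:car5-GO | queues: N=0 E=0 S=0 W=1
Cars crossed by step 5: 5

Answer: 5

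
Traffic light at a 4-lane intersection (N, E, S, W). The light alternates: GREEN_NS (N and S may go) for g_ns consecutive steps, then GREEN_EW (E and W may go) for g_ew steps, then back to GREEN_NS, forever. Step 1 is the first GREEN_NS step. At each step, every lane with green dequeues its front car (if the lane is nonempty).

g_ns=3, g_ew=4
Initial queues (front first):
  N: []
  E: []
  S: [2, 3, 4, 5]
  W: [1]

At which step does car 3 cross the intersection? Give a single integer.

Step 1 [NS]: N:empty,E:wait,S:car2-GO,W:wait | queues: N=0 E=0 S=3 W=1
Step 2 [NS]: N:empty,E:wait,S:car3-GO,W:wait | queues: N=0 E=0 S=2 W=1
Step 3 [NS]: N:empty,E:wait,S:car4-GO,W:wait | queues: N=0 E=0 S=1 W=1
Step 4 [EW]: N:wait,E:empty,S:wait,W:car1-GO | queues: N=0 E=0 S=1 W=0
Step 5 [EW]: N:wait,E:empty,S:wait,W:empty | queues: N=0 E=0 S=1 W=0
Step 6 [EW]: N:wait,E:empty,S:wait,W:empty | queues: N=0 E=0 S=1 W=0
Step 7 [EW]: N:wait,E:empty,S:wait,W:empty | queues: N=0 E=0 S=1 W=0
Step 8 [NS]: N:empty,E:wait,S:car5-GO,W:wait | queues: N=0 E=0 S=0 W=0
Car 3 crosses at step 2

2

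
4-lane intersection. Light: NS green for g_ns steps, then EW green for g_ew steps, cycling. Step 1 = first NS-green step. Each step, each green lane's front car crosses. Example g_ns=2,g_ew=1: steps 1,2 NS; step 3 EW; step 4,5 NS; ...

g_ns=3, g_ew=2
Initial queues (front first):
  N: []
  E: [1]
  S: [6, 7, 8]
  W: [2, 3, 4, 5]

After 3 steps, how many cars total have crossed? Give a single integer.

Answer: 3

Derivation:
Step 1 [NS]: N:empty,E:wait,S:car6-GO,W:wait | queues: N=0 E=1 S=2 W=4
Step 2 [NS]: N:empty,E:wait,S:car7-GO,W:wait | queues: N=0 E=1 S=1 W=4
Step 3 [NS]: N:empty,E:wait,S:car8-GO,W:wait | queues: N=0 E=1 S=0 W=4
Cars crossed by step 3: 3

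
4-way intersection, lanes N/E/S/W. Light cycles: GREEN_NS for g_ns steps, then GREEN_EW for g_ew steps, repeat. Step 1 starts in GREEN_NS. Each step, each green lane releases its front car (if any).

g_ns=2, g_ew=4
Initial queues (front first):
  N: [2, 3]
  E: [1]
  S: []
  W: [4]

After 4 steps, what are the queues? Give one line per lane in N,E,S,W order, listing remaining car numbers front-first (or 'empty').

Step 1 [NS]: N:car2-GO,E:wait,S:empty,W:wait | queues: N=1 E=1 S=0 W=1
Step 2 [NS]: N:car3-GO,E:wait,S:empty,W:wait | queues: N=0 E=1 S=0 W=1
Step 3 [EW]: N:wait,E:car1-GO,S:wait,W:car4-GO | queues: N=0 E=0 S=0 W=0

N: empty
E: empty
S: empty
W: empty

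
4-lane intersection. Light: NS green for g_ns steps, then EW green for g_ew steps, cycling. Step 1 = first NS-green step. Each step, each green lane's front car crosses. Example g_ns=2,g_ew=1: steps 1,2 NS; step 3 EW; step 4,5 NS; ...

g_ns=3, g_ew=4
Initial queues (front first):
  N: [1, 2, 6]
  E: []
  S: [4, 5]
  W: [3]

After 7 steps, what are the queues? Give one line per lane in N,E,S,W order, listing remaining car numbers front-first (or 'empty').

Step 1 [NS]: N:car1-GO,E:wait,S:car4-GO,W:wait | queues: N=2 E=0 S=1 W=1
Step 2 [NS]: N:car2-GO,E:wait,S:car5-GO,W:wait | queues: N=1 E=0 S=0 W=1
Step 3 [NS]: N:car6-GO,E:wait,S:empty,W:wait | queues: N=0 E=0 S=0 W=1
Step 4 [EW]: N:wait,E:empty,S:wait,W:car3-GO | queues: N=0 E=0 S=0 W=0

N: empty
E: empty
S: empty
W: empty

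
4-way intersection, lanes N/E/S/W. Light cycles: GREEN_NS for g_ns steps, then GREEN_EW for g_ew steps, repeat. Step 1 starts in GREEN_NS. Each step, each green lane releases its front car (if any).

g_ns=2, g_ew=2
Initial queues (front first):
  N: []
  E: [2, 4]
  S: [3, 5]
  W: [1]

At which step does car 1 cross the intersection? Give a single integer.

Step 1 [NS]: N:empty,E:wait,S:car3-GO,W:wait | queues: N=0 E=2 S=1 W=1
Step 2 [NS]: N:empty,E:wait,S:car5-GO,W:wait | queues: N=0 E=2 S=0 W=1
Step 3 [EW]: N:wait,E:car2-GO,S:wait,W:car1-GO | queues: N=0 E=1 S=0 W=0
Step 4 [EW]: N:wait,E:car4-GO,S:wait,W:empty | queues: N=0 E=0 S=0 W=0
Car 1 crosses at step 3

3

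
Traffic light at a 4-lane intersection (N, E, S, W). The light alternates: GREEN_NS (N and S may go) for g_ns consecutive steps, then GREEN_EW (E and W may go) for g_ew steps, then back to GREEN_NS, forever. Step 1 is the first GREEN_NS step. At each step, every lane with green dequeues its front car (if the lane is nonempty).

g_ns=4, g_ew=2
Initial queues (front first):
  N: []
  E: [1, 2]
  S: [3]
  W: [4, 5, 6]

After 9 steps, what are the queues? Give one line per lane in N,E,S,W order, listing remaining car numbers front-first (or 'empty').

Step 1 [NS]: N:empty,E:wait,S:car3-GO,W:wait | queues: N=0 E=2 S=0 W=3
Step 2 [NS]: N:empty,E:wait,S:empty,W:wait | queues: N=0 E=2 S=0 W=3
Step 3 [NS]: N:empty,E:wait,S:empty,W:wait | queues: N=0 E=2 S=0 W=3
Step 4 [NS]: N:empty,E:wait,S:empty,W:wait | queues: N=0 E=2 S=0 W=3
Step 5 [EW]: N:wait,E:car1-GO,S:wait,W:car4-GO | queues: N=0 E=1 S=0 W=2
Step 6 [EW]: N:wait,E:car2-GO,S:wait,W:car5-GO | queues: N=0 E=0 S=0 W=1
Step 7 [NS]: N:empty,E:wait,S:empty,W:wait | queues: N=0 E=0 S=0 W=1
Step 8 [NS]: N:empty,E:wait,S:empty,W:wait | queues: N=0 E=0 S=0 W=1
Step 9 [NS]: N:empty,E:wait,S:empty,W:wait | queues: N=0 E=0 S=0 W=1

N: empty
E: empty
S: empty
W: 6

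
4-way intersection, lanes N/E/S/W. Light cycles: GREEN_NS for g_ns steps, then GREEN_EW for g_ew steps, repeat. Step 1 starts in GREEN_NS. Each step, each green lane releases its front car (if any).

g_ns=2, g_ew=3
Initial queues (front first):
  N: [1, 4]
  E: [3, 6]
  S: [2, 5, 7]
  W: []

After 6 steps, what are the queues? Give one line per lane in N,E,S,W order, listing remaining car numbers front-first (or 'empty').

Step 1 [NS]: N:car1-GO,E:wait,S:car2-GO,W:wait | queues: N=1 E=2 S=2 W=0
Step 2 [NS]: N:car4-GO,E:wait,S:car5-GO,W:wait | queues: N=0 E=2 S=1 W=0
Step 3 [EW]: N:wait,E:car3-GO,S:wait,W:empty | queues: N=0 E=1 S=1 W=0
Step 4 [EW]: N:wait,E:car6-GO,S:wait,W:empty | queues: N=0 E=0 S=1 W=0
Step 5 [EW]: N:wait,E:empty,S:wait,W:empty | queues: N=0 E=0 S=1 W=0
Step 6 [NS]: N:empty,E:wait,S:car7-GO,W:wait | queues: N=0 E=0 S=0 W=0

N: empty
E: empty
S: empty
W: empty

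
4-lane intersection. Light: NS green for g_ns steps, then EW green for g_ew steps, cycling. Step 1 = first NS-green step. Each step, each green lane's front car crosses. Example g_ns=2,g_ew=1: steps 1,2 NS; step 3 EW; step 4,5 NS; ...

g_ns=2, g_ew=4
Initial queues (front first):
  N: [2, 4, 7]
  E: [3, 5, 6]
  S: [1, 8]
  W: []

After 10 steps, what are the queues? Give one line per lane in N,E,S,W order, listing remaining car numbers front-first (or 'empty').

Step 1 [NS]: N:car2-GO,E:wait,S:car1-GO,W:wait | queues: N=2 E=3 S=1 W=0
Step 2 [NS]: N:car4-GO,E:wait,S:car8-GO,W:wait | queues: N=1 E=3 S=0 W=0
Step 3 [EW]: N:wait,E:car3-GO,S:wait,W:empty | queues: N=1 E=2 S=0 W=0
Step 4 [EW]: N:wait,E:car5-GO,S:wait,W:empty | queues: N=1 E=1 S=0 W=0
Step 5 [EW]: N:wait,E:car6-GO,S:wait,W:empty | queues: N=1 E=0 S=0 W=0
Step 6 [EW]: N:wait,E:empty,S:wait,W:empty | queues: N=1 E=0 S=0 W=0
Step 7 [NS]: N:car7-GO,E:wait,S:empty,W:wait | queues: N=0 E=0 S=0 W=0

N: empty
E: empty
S: empty
W: empty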